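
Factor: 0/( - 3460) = 0^1 = 0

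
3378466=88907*38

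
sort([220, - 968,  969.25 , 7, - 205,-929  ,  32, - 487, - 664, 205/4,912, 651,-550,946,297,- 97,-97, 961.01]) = [-968, - 929,-664, - 550,- 487,-205, - 97, - 97, 7,32,205/4, 220, 297, 651, 912, 946, 961.01,969.25 ] 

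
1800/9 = 200= 200.00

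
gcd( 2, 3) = 1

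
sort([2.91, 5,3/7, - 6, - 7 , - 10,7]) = [ - 10, - 7, - 6, 3/7, 2.91, 5,7 ] 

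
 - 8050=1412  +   - 9462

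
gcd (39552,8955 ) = 3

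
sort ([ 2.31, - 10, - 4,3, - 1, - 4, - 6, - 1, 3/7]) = [ - 10, - 6, - 4, - 4,-1, - 1, 3/7,2.31, 3]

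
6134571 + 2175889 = 8310460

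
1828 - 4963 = -3135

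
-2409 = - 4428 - -2019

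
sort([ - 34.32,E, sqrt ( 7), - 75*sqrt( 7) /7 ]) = [ - 34.32, - 75*sqrt(7) /7,sqrt(7),E] 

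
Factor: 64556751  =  3^1*7^1*3074131^1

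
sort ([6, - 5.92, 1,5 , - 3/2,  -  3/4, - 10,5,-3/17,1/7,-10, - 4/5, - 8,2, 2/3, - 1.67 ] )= [-10,-10 , - 8, - 5.92,- 1.67, - 3/2,- 4/5, - 3/4 , - 3/17, 1/7,2/3, 1,2, 5,5, 6]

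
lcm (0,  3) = 0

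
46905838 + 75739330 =122645168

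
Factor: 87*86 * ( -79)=-2^1*3^1*29^1*43^1*79^1=- 591078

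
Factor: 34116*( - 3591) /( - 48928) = 2^( - 3) * 3^4*7^1 *11^( - 1)*19^1*139^( - 1)*2843^1 = 30627639/12232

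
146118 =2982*49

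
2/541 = 2/541 = 0.00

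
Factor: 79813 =79813^1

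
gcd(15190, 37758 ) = 434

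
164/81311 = 164/81311 = 0.00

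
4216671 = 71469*59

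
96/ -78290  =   - 1 + 39097/39145 = - 0.00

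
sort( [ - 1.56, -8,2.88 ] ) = [ - 8, - 1.56,2.88]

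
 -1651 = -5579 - -3928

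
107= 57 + 50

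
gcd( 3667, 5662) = 19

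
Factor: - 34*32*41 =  - 2^6*17^1 * 41^1 = - 44608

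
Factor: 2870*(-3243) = -2^1*3^1*5^1* 7^1*23^1*41^1*47^1=   -9307410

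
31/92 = 31/92 =0.34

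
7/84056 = 1/12008 = 0.00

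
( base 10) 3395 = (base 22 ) 707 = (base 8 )6503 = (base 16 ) d43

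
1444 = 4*361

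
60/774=10/129  =  0.08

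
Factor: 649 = 11^1*59^1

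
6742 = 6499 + 243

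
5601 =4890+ 711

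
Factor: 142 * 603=2^1 * 3^2* 67^1 * 71^1 = 85626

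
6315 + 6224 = 12539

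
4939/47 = 105 + 4/47= 105.09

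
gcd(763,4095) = 7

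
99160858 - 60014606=39146252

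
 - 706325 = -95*7435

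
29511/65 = 454 + 1/65 = 454.02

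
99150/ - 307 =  -323 +11/307 = -322.96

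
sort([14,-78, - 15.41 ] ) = [ - 78, - 15.41,14 ] 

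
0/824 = 0 = 0.00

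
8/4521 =8/4521 = 0.00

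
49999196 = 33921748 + 16077448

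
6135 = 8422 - 2287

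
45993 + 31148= 77141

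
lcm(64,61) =3904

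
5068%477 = 298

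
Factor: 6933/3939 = 13^(-1 )*101^(  -  1)*2311^1 = 2311/1313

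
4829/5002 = 4829/5002 = 0.97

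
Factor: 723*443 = 3^1*241^1*443^1 = 320289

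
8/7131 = 8/7131 = 0.00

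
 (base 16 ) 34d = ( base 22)1g9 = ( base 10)845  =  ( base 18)2AH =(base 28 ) 125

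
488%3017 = 488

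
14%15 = 14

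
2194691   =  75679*29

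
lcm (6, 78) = 78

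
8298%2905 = 2488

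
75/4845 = 5/323 = 0.02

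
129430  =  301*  430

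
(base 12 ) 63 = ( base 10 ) 75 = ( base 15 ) 50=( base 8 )113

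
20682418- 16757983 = 3924435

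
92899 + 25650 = 118549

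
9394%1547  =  112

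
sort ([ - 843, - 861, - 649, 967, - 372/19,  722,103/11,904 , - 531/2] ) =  [ -861, - 843, - 649,-531/2, - 372/19,103/11,  722, 904,  967] 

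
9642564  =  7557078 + 2085486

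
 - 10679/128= - 10679/128 = - 83.43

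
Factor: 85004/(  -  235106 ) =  - 158/437   =  - 2^1*19^( - 1)*23^(- 1 )*79^1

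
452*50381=22772212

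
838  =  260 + 578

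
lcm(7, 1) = 7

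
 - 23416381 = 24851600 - 48267981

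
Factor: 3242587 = 43^1*73^1*1033^1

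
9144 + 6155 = 15299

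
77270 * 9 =695430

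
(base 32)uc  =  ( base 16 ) 3cc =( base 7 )2556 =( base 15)44C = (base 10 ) 972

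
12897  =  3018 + 9879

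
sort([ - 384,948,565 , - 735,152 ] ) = [ - 735,  -  384,152,  565,948]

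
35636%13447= 8742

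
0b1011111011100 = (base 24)aec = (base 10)6108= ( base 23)BCD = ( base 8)13734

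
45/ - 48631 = -1 + 48586/48631  =  -0.00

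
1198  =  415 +783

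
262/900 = 131/450 = 0.29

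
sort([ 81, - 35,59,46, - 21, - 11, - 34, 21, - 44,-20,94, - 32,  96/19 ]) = [ - 44, - 35, - 34, - 32, - 21, - 20, - 11,96/19,21, 46, 59,81, 94]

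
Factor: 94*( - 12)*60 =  - 2^5*3^2*5^1 *47^1  =  - 67680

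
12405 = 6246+6159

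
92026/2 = 46013 = 46013.00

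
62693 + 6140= 68833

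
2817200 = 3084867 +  - 267667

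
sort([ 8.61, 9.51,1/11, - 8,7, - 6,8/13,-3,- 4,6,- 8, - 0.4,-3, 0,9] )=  [ - 8, - 8, - 6 ,-4,-3, - 3, - 0.4,  0,1/11, 8/13,  6, 7,8.61 , 9,  9.51]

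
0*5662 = 0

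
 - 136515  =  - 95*1437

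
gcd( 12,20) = 4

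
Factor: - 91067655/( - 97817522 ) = 2^( - 1)*3^1 * 5^1*7^1*11^( - 1)*29^( - 1 )*727^1*1193^1*153319^ ( - 1)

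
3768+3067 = 6835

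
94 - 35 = 59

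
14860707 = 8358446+6502261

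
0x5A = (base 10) 90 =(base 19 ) 4e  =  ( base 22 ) 42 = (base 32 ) 2q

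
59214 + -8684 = 50530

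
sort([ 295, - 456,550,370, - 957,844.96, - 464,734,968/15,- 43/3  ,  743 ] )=[ - 957,-464, - 456, - 43/3, 968/15,295,370,550,734, 743, 844.96] 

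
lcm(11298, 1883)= 11298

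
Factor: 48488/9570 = 2^2*3^( - 1)*5^( - 1 )*19^1 = 76/15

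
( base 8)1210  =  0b1010001000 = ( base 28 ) N4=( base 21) 19I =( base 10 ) 648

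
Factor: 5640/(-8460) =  - 2/3 = -2^1*3^(-1)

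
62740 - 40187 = 22553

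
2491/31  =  2491/31 = 80.35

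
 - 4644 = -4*1161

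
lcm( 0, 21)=0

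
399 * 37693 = 15039507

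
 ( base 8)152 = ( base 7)211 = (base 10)106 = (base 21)51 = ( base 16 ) 6A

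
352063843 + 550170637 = 902234480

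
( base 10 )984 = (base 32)uo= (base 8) 1730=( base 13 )5A9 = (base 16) 3D8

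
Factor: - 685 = - 5^1*137^1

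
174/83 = 174/83  =  2.10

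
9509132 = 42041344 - 32532212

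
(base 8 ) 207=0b10000111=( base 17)7G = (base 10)135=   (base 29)4j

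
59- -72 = 131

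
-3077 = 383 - 3460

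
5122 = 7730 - 2608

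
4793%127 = 94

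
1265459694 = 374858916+890600778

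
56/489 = 56/489=0.11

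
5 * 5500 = 27500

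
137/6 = 22 +5/6 = 22.83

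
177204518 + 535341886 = 712546404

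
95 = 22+73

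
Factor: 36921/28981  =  3^1*31^1*73^( - 1)= 93/73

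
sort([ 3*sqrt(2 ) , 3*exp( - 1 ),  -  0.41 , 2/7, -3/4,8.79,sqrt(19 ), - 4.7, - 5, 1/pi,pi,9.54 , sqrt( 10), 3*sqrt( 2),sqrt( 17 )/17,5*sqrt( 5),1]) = [-5,-4.7,  -  3/4, - 0.41,sqrt( 17) /17,2/7, 1/pi,1,3*exp(-1 ),pi,sqrt(10),3*sqrt ( 2),3*sqrt (2 ),sqrt(19 ),  8.79,9.54, 5*sqrt( 5 )]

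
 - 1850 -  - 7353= 5503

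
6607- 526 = 6081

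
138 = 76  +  62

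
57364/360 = 14341/90 = 159.34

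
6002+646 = 6648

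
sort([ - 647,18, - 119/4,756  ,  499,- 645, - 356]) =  [-647, - 645,-356,-119/4,18,499,756]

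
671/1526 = 671/1526 =0.44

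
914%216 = 50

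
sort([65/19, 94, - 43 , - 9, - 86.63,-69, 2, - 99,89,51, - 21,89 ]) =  [- 99,- 86.63, - 69, - 43,-21, - 9, 2,65/19, 51, 89,89, 94]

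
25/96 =25/96  =  0.26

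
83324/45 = 1851  +  29/45 = 1851.64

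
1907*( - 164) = -312748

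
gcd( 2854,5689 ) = 1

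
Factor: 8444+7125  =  15569 = 15569^1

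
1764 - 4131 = - 2367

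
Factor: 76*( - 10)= - 2^3*5^1*19^1 = - 760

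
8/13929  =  8/13929= 0.00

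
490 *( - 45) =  - 22050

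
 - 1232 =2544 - 3776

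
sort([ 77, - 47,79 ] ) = [ - 47 , 77,79 ] 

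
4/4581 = 4/4581 = 0.00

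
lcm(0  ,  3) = 0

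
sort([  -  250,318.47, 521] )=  [  -  250, 318.47, 521 ] 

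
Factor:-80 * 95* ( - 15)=114000 = 2^4*3^1*5^3 * 19^1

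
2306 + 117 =2423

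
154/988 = 77/494 = 0.16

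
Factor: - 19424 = - 2^5* 607^1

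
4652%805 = 627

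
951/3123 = 317/1041  =  0.30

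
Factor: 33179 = 33179^1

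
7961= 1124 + 6837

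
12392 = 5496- - 6896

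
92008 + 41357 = 133365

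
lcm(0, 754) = 0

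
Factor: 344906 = 2^1*31^1* 5563^1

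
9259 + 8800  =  18059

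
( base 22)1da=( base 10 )780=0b1100001100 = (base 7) 2163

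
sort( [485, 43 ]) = [ 43, 485]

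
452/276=113/69 = 1.64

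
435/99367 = 435/99367 = 0.00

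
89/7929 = 89/7929 =0.01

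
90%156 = 90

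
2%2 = 0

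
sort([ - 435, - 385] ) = [- 435, - 385]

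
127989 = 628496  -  500507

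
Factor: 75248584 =2^3*9406073^1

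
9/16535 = 9/16535 = 0.00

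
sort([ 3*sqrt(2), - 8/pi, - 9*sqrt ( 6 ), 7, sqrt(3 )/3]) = [-9*sqrt( 6 ), - 8/pi,sqrt (3)/3, 3*sqrt( 2), 7]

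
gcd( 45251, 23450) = 1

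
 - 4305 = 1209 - 5514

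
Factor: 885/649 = 15/11 = 3^1*5^1*11^(-1 )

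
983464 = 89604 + 893860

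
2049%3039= 2049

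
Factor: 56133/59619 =2673/2839  =  3^5 * 11^1*17^ ( - 1 )* 167^( - 1) 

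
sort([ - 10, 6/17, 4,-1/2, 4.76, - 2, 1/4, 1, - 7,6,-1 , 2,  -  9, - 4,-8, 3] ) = [ - 10, - 9, - 8, - 7, - 4, - 2,-1, - 1/2 , 1/4, 6/17, 1, 2,3, 4, 4.76, 6]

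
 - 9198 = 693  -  9891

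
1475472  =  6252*236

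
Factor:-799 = -17^1*47^1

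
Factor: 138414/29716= 2^(  -  1 )*3^1 *19^( - 1) * 59^1  =  177/38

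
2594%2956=2594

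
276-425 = -149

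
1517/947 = 1+570/947 = 1.60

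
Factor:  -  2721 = -3^1*907^1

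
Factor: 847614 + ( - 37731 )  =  3^2 * 29^2*107^1 = 809883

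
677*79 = 53483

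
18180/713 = 18180/713 = 25.50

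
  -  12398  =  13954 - 26352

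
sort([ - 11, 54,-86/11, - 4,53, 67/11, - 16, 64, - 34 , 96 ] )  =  [ - 34,  -  16,-11,-86/11 ,-4,67/11, 53, 54,64,96]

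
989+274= 1263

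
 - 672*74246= -49893312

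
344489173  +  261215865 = 605705038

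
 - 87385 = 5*( - 17477 ) 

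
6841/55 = 124 + 21/55  =  124.38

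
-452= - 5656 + 5204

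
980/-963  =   - 2 + 946/963 = -1.02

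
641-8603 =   -  7962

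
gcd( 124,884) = 4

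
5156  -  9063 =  - 3907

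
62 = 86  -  24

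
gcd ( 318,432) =6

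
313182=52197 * 6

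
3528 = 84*42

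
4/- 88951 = -1 + 88947/88951 =-0.00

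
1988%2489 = 1988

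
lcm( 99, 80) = 7920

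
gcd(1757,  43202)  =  1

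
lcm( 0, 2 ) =0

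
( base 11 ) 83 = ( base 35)2l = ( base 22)43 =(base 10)91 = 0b1011011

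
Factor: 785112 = 2^3*3^1 *32713^1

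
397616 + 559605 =957221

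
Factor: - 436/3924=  - 3^( - 2)= - 1/9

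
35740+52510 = 88250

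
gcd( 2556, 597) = 3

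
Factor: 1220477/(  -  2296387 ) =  - 31^( - 1 )*941^1 * 1297^1 * 74077^( - 1)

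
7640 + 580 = 8220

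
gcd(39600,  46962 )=18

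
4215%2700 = 1515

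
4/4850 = 2/2425 = 0.00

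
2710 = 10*271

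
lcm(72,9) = 72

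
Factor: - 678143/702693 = -3^ ( - 2) * 163^( - 1 )*223^1 * 479^( - 1)*3041^1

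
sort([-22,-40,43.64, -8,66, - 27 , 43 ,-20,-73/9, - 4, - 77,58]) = [ - 77,-40 , - 27,-22, - 20,-73/9 ,-8,-4,43, 43.64,58,66 ]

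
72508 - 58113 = 14395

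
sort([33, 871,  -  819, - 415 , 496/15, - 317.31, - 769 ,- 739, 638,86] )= [ - 819, - 769, - 739,- 415, - 317.31, 33, 496/15 , 86, 638, 871 ] 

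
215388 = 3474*62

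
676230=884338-208108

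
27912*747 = 20850264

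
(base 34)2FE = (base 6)21044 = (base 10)2836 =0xB14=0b101100010100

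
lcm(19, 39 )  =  741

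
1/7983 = 1/7983 = 0.00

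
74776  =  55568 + 19208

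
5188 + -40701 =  - 35513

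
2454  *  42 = 103068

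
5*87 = 435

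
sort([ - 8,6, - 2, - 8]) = [-8, - 8, -2, 6]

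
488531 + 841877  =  1330408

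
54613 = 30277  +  24336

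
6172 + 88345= 94517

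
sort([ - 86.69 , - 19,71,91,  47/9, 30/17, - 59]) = [-86.69,-59, - 19 , 30/17,  47/9, 71,91] 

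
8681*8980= 77955380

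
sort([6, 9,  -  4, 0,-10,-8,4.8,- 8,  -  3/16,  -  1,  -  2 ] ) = [-10,-8, -8, - 4, - 2,-1, - 3/16,0, 4.8,  6, 9]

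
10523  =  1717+8806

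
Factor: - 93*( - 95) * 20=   2^2*3^1 * 5^2*19^1*31^1 = 176700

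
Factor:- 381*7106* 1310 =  - 2^2*3^1 * 5^1*11^1*17^1 * 19^1*127^1*131^1 = - 3546675660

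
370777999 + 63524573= 434302572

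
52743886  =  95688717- 42944831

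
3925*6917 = 27149225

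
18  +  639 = 657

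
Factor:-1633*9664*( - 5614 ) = 88596285568 = 2^7*7^1*  23^1*71^1*151^1*401^1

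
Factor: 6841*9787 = 66952867 =6841^1 * 9787^1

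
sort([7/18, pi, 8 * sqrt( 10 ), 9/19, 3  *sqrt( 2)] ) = [7/18,9/19, pi,3*sqrt(2), 8*sqrt( 10) ]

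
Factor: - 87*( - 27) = 3^4*29^1 = 2349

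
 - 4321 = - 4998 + 677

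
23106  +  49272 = 72378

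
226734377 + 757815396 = 984549773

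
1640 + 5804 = 7444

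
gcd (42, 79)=1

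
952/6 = 158+2/3  =  158.67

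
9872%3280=32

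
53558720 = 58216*920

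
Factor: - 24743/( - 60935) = 5^( - 1)*7^ (-1 )*109^1*227^1*1741^(-1 )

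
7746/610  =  12 +213/305 = 12.70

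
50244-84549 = - 34305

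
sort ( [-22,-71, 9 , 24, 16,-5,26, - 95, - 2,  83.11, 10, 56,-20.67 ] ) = [  -  95,-71  ,-22, - 20.67 ,  -  5 , - 2, 9,10,16, 24,26, 56,83.11] 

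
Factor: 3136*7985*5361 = 134244586560 = 2^6*3^1 * 5^1*7^2*1597^1*1787^1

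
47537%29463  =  18074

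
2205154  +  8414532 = 10619686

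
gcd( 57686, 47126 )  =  2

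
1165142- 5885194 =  - 4720052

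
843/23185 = 843/23185  =  0.04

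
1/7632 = 1/7632 = 0.00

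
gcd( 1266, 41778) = 1266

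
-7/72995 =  - 7/72995 = -  0.00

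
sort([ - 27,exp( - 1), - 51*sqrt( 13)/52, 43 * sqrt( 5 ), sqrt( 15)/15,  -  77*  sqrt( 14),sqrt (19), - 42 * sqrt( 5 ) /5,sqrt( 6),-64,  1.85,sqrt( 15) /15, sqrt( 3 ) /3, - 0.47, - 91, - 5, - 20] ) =[ - 77*sqrt( 14), - 91,- 64,-27, - 20, - 42 * sqrt(5)/5, - 5, - 51*sqrt( 13) /52, - 0.47, sqrt(15)/15,sqrt( 15 )/15, exp( - 1),sqrt( 3) /3,  1.85,  sqrt( 6),sqrt( 19 ),43* sqrt ( 5) ] 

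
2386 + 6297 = 8683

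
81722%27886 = 25950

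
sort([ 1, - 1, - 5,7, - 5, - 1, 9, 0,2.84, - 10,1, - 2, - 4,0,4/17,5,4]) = [-10, - 5,  -  5, - 4,-2, - 1,  -  1,0,0,  4/17  ,  1,1,2.84,4 , 5,7,9]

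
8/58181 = 8/58181 = 0.00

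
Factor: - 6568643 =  - 6568643^1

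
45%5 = 0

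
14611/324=45 + 31/324 = 45.10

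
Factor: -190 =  -2^1*5^1*19^1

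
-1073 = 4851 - 5924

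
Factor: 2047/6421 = 23^1 * 89^1*6421^( - 1 )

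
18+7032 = 7050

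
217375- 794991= - 577616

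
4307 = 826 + 3481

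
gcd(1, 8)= 1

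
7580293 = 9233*821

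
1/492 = 1/492 =0.00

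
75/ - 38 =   -  75/38=   - 1.97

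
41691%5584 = 2603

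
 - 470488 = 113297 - 583785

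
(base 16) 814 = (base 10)2068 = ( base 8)4024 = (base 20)538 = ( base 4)200110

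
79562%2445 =1322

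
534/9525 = 178/3175 = 0.06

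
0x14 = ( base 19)11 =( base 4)110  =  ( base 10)20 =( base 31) K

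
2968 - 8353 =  - 5385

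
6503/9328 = 6503/9328 = 0.70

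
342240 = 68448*5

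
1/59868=1/59868 = 0.00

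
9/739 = 9/739= 0.01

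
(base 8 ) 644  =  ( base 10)420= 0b110100100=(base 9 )516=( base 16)1A4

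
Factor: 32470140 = 2^2*3^1*5^1*29^1*18661^1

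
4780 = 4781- 1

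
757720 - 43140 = 714580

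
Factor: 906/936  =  2^( - 2)*3^ ( - 1)* 13^(  -  1) * 151^1=   151/156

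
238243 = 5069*47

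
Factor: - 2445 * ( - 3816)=2^3*3^3*5^1*53^1  *163^1 = 9330120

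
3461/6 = 3461/6 =576.83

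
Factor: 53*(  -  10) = -2^1*5^1*53^1 = - 530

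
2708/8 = 677/2 = 338.50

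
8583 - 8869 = -286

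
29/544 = 29/544 = 0.05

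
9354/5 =9354/5 = 1870.80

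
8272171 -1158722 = 7113449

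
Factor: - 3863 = -3863^1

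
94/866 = 47/433 = 0.11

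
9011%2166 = 347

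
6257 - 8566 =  - 2309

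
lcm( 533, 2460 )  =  31980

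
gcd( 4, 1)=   1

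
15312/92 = 166+10/23 = 166.43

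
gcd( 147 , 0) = 147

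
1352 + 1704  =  3056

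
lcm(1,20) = 20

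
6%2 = 0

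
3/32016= 1/10672 = 0.00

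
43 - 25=18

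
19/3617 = 19/3617 = 0.01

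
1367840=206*6640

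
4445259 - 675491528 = -671046269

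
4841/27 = 179 + 8/27 = 179.30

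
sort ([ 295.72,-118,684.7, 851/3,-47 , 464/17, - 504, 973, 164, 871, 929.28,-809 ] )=[ - 809 ,-504, - 118 , -47,464/17,164, 851/3,295.72,684.7,871,929.28  ,  973]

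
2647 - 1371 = 1276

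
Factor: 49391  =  49391^1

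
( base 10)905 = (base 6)4105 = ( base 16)389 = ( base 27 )16e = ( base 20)255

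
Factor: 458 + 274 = 732= 2^2 * 3^1*61^1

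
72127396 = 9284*7769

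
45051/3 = 15017  =  15017.00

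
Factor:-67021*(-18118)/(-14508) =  - 2^( - 1)*3^( - 2)*13^(-1 )*31^( - 1)*9059^1*67021^1 = - 607143239/7254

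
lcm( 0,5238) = 0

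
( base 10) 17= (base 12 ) 15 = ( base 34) H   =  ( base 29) h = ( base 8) 21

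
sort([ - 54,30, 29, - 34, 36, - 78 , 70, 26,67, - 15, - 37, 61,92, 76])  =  [ - 78,  -  54, - 37, - 34, - 15,  26, 29, 30, 36, 61, 67,  70, 76, 92] 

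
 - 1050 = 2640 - 3690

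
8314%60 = 34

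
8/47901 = 8/47901 = 0.00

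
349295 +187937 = 537232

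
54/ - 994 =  - 1+ 470/497 = - 0.05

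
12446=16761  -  4315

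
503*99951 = 50275353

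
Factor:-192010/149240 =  - 2^(-2 )*41^(-1)*211^1 =- 211/164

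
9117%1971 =1233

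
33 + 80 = 113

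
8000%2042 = 1874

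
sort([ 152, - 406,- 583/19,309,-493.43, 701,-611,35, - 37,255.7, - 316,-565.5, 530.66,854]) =[ - 611, -565.5, - 493.43, - 406, - 316, - 37,-583/19,  35 , 152, 255.7, 309,530.66, 701 , 854]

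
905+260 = 1165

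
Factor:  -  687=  - 3^1*  229^1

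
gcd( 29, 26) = 1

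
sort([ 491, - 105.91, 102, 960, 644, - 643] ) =[ - 643 , - 105.91,102, 491 , 644, 960]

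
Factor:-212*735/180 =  - 3^ ( - 1 )*7^2*53^1 = -2597/3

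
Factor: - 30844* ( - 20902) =2^3*7^1* 11^1*701^1 * 1493^1=644701288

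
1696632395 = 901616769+795015626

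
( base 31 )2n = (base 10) 85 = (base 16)55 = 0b1010101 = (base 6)221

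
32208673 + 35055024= 67263697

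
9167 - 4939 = 4228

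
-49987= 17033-67020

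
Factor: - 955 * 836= - 2^2*5^1*11^1*19^1 * 191^1=- 798380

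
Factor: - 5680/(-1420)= 2^2= 4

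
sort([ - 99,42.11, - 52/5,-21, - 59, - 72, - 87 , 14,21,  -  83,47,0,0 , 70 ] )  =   [ - 99, - 87, - 83, - 72, - 59, - 21,-52/5,0 , 0,14,21,42.11,47,70] 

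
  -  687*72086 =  - 49523082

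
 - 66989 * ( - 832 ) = 55734848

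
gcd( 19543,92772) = 1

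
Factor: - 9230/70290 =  - 3^( - 2)*11^( - 1 ) *13^1=- 13/99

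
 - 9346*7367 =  - 68851982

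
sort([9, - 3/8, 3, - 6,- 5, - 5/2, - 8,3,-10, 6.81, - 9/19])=[ - 10,-8, - 6, - 5, - 5/2, - 9/19 ,  -  3/8,3,  3, 6.81,9 ] 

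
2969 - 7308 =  - 4339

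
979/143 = 6 + 11/13=   6.85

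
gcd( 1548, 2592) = 36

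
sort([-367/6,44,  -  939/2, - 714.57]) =[ - 714.57,  -  939/2, - 367/6, 44 ]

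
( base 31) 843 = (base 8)17207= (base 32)7k7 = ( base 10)7815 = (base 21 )hf3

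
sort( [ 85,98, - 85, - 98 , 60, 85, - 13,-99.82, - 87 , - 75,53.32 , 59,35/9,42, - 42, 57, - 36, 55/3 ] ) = [ - 99.82, - 98, - 87, - 85,  -  75, - 42, - 36, - 13,  35/9,55/3,42 , 53.32,57, 59, 60,85,85,98] 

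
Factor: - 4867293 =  - 3^1*1622431^1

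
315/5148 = 35/572= 0.06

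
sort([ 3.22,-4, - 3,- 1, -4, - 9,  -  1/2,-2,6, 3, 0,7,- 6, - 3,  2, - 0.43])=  [-9,-6,-4, - 4, - 3, - 3, - 2, - 1, - 1/2 , -0.43, 0,2,3,3.22,6 , 7 ] 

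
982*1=982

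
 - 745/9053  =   - 745/9053 = - 0.08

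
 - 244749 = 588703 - 833452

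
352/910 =176/455  =  0.39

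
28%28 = 0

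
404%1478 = 404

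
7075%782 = 37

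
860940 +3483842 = 4344782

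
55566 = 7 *7938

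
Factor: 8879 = 13^1*683^1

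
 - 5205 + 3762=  - 1443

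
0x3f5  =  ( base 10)1013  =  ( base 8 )1765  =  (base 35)SX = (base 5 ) 13023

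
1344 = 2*672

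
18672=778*24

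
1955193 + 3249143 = 5204336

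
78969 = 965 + 78004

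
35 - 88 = -53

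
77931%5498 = 959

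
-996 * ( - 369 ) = 367524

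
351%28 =15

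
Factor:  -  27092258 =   -  2^1*199^1 * 68071^1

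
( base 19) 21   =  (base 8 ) 47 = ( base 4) 213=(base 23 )1g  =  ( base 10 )39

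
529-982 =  - 453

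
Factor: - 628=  - 2^2 * 157^1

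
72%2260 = 72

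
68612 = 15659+52953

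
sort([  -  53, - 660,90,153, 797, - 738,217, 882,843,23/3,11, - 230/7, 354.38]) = [ - 738, - 660, - 53, - 230/7,23/3,11, 90,153, 217,  354.38, 797, 843, 882]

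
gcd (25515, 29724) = 3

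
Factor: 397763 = 397763^1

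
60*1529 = 91740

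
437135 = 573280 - 136145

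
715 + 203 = 918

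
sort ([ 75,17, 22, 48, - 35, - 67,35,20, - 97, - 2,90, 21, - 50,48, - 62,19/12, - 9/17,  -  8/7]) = [  -  97, - 67, - 62, - 50, - 35, - 2,  -  8/7, - 9/17, 19/12, 17,20,21, 22, 35, 48  ,  48, 75, 90] 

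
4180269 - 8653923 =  - 4473654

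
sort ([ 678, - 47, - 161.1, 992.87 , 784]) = [ - 161.1, - 47, 678,784, 992.87]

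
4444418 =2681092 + 1763326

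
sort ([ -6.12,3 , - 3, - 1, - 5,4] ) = [ - 6.12, - 5,-3, - 1, 3,4]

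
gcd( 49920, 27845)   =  5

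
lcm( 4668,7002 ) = 14004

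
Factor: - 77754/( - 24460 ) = 38877/12230 = 2^ ( - 1 )*3^1*5^( - 1) * 1223^( - 1 )*12959^1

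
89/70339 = 89/70339 = 0.00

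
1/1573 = 1/1573 = 0.00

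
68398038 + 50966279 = 119364317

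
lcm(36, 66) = 396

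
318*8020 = 2550360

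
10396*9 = 93564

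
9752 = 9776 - 24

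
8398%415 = 98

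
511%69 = 28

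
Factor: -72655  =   - 5^1*11^1*1321^1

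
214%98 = 18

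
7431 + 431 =7862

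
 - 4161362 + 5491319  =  1329957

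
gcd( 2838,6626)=2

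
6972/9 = 2324/3= 774.67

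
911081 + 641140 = 1552221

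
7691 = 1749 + 5942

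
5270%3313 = 1957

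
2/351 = 2/351 = 0.01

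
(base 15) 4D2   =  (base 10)1097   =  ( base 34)W9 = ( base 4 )101021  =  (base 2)10001001001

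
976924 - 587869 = 389055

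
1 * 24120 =24120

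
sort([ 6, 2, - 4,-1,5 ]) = [ - 4, - 1 , 2, 5,  6] 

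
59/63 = 59/63 = 0.94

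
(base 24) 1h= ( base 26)1f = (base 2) 101001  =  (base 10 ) 41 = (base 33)18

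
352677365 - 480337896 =  -  127660531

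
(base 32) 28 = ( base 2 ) 1001000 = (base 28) 2g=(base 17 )44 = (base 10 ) 72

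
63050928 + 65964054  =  129014982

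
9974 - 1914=8060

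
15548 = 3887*4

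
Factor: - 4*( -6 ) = 24 = 2^3*3^1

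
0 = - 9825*0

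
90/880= 9/88  =  0.10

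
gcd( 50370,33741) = 69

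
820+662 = 1482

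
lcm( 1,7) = 7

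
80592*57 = 4593744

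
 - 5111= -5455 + 344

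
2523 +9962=12485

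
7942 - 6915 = 1027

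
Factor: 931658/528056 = 465829/264028= 2^( - 2)*7^1*13^1*149^(-1 )*443^( - 1)*5119^1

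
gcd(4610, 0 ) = 4610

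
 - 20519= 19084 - 39603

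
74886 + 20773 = 95659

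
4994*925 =4619450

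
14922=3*4974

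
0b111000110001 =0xe31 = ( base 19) A14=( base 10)3633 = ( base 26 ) 59j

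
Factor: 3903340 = 2^2 * 5^1*7^3* 569^1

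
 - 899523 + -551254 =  - 1450777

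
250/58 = 125/29 = 4.31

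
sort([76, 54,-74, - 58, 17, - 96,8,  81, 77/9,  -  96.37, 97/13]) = [  -  96.37,-96, - 74, - 58, 97/13, 8,77/9, 17, 54, 76, 81 ] 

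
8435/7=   1205=1205.00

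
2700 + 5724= 8424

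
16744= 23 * 728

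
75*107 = 8025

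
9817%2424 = 121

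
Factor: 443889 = 3^2*31^1*37^1*43^1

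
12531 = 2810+9721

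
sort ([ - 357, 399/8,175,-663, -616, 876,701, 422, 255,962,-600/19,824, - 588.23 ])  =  [ - 663,  -  616 , - 588.23, - 357 , - 600/19,399/8,175 , 255, 422, 701,824,876,962 ]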